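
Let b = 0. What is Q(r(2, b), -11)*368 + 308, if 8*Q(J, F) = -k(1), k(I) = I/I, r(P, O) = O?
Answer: 262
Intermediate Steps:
k(I) = 1
Q(J, F) = -⅛ (Q(J, F) = (-1*1)/8 = (⅛)*(-1) = -⅛)
Q(r(2, b), -11)*368 + 308 = -⅛*368 + 308 = -46 + 308 = 262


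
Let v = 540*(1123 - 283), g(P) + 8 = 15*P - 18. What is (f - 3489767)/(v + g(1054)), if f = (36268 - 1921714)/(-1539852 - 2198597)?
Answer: -13046314065937/1754768145416 ≈ -7.4348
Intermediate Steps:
g(P) = -26 + 15*P (g(P) = -8 + (15*P - 18) = -8 + (-18 + 15*P) = -26 + 15*P)
v = 453600 (v = 540*840 = 453600)
f = 1885446/3738449 (f = -1885446/(-3738449) = -1885446*(-1/3738449) = 1885446/3738449 ≈ 0.50434)
(f - 3489767)/(v + g(1054)) = (1885446/3738449 - 3489767)/(453600 + (-26 + 15*1054)) = -13046314065937/(3738449*(453600 + (-26 + 15810))) = -13046314065937/(3738449*(453600 + 15784)) = -13046314065937/3738449/469384 = -13046314065937/3738449*1/469384 = -13046314065937/1754768145416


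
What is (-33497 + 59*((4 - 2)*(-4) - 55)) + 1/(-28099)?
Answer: -1045676187/28099 ≈ -37214.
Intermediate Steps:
(-33497 + 59*((4 - 2)*(-4) - 55)) + 1/(-28099) = (-33497 + 59*(2*(-4) - 55)) - 1/28099 = (-33497 + 59*(-8 - 55)) - 1/28099 = (-33497 + 59*(-63)) - 1/28099 = (-33497 - 3717) - 1/28099 = -37214 - 1/28099 = -1045676187/28099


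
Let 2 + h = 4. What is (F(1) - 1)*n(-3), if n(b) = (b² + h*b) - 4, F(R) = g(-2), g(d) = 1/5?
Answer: ⅘ ≈ 0.80000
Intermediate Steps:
h = 2 (h = -2 + 4 = 2)
g(d) = ⅕
F(R) = ⅕
n(b) = -4 + b² + 2*b (n(b) = (b² + 2*b) - 4 = -4 + b² + 2*b)
(F(1) - 1)*n(-3) = (⅕ - 1)*(-4 + (-3)² + 2*(-3)) = -4*(-4 + 9 - 6)/5 = -⅘*(-1) = ⅘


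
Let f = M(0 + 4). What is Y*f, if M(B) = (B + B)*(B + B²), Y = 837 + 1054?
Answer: 302560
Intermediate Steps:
Y = 1891
M(B) = 2*B*(B + B²) (M(B) = (2*B)*(B + B²) = 2*B*(B + B²))
f = 160 (f = 2*(0 + 4)²*(1 + (0 + 4)) = 2*4²*(1 + 4) = 2*16*5 = 160)
Y*f = 1891*160 = 302560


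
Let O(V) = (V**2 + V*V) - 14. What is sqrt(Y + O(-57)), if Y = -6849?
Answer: I*sqrt(365) ≈ 19.105*I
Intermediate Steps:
O(V) = -14 + 2*V**2 (O(V) = (V**2 + V**2) - 14 = 2*V**2 - 14 = -14 + 2*V**2)
sqrt(Y + O(-57)) = sqrt(-6849 + (-14 + 2*(-57)**2)) = sqrt(-6849 + (-14 + 2*3249)) = sqrt(-6849 + (-14 + 6498)) = sqrt(-6849 + 6484) = sqrt(-365) = I*sqrt(365)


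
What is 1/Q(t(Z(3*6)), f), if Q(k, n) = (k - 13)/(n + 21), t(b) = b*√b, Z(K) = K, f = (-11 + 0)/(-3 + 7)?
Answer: 949/22652 + 1971*√2/11326 ≈ 0.28800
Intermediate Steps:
f = -11/4 ≈ -2.7500
t(b) = b^(3/2)
Q(k, n) = (-13 + k)/(21 + n)
1/Q(t(Z(3*6)), f) = 1/((-13 + (3*6)^(3/2))/(21 - 11/4)) = 1/((-13 + 18^(3/2))/(73/4)) = 1/(4*(-13 + 54*√2)/73) = 1/(-52/73 + 216*√2/73)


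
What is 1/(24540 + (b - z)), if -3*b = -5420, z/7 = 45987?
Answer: -3/886687 ≈ -3.3834e-6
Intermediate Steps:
z = 321909 (z = 7*45987 = 321909)
b = 5420/3 (b = -1/3*(-5420) = 5420/3 ≈ 1806.7)
1/(24540 + (b - z)) = 1/(24540 + (5420/3 - 1*321909)) = 1/(24540 + (5420/3 - 321909)) = 1/(24540 - 960307/3) = 1/(-886687/3) = -3/886687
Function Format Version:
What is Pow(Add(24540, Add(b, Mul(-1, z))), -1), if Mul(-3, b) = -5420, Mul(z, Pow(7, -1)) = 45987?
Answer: Rational(-3, 886687) ≈ -3.3834e-6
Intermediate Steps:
z = 321909 (z = Mul(7, 45987) = 321909)
b = Rational(5420, 3) (b = Mul(Rational(-1, 3), -5420) = Rational(5420, 3) ≈ 1806.7)
Pow(Add(24540, Add(b, Mul(-1, z))), -1) = Pow(Add(24540, Add(Rational(5420, 3), Mul(-1, 321909))), -1) = Pow(Add(24540, Add(Rational(5420, 3), -321909)), -1) = Pow(Add(24540, Rational(-960307, 3)), -1) = Pow(Rational(-886687, 3), -1) = Rational(-3, 886687)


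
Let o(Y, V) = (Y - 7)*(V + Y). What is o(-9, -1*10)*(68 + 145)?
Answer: 64752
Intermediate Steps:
o(Y, V) = (-7 + Y)*(V + Y)
o(-9, -1*10)*(68 + 145) = ((-9)**2 - (-7)*10 - 7*(-9) - 1*10*(-9))*(68 + 145) = (81 - 7*(-10) + 63 - 10*(-9))*213 = (81 + 70 + 63 + 90)*213 = 304*213 = 64752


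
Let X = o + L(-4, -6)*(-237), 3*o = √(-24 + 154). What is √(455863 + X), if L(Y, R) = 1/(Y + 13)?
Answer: √(4102530 + 3*√130)/3 ≈ 675.16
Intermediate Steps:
L(Y, R) = 1/(13 + Y)
o = √130/3 (o = √(-24 + 154)/3 = √130/3 ≈ 3.8006)
X = -79/3 + √130/3 (X = √130/3 - 237/(13 - 4) = √130/3 - 237/9 = √130/3 + (⅑)*(-237) = √130/3 - 79/3 = -79/3 + √130/3 ≈ -22.533)
√(455863 + X) = √(455863 + (-79/3 + √130/3)) = √(1367510/3 + √130/3)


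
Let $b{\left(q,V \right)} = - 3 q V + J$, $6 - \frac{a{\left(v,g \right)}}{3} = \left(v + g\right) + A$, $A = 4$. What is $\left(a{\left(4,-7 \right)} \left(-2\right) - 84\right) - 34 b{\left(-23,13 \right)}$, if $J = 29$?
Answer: $-31598$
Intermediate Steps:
$a{\left(v,g \right)} = 6 - 3 g - 3 v$ ($a{\left(v,g \right)} = 18 - 3 \left(\left(v + g\right) + 4\right) = 18 - 3 \left(\left(g + v\right) + 4\right) = 18 - 3 \left(4 + g + v\right) = 18 - \left(12 + 3 g + 3 v\right) = 6 - 3 g - 3 v$)
$b{\left(q,V \right)} = 29 - 3 V q$ ($b{\left(q,V \right)} = - 3 q V + 29 = - 3 V q + 29 = 29 - 3 V q$)
$\left(a{\left(4,-7 \right)} \left(-2\right) - 84\right) - 34 b{\left(-23,13 \right)} = \left(\left(6 - -21 - 12\right) \left(-2\right) - 84\right) - 34 \left(29 - 39 \left(-23\right)\right) = \left(\left(6 + 21 - 12\right) \left(-2\right) - 84\right) - 34 \left(29 + 897\right) = \left(15 \left(-2\right) - 84\right) - 34 \cdot 926 = \left(-30 - 84\right) - 31484 = -114 - 31484 = -31598$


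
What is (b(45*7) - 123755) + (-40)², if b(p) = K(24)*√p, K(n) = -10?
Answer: -122155 - 30*√35 ≈ -1.2233e+5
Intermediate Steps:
b(p) = -10*√p
(b(45*7) - 123755) + (-40)² = (-10*3*√35 - 123755) + (-40)² = (-30*√35 - 123755) + 1600 = (-123755 - 30*√35) + 1600 = -122155 - 30*√35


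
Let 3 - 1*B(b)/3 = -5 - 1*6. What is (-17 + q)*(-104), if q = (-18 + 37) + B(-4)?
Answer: -4576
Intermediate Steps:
B(b) = 42 (B(b) = 9 - 3*(-5 - 1*6) = 9 - 3*(-5 - 6) = 9 - 3*(-11) = 9 + 33 = 42)
q = 61 (q = (-18 + 37) + 42 = 19 + 42 = 61)
(-17 + q)*(-104) = (-17 + 61)*(-104) = 44*(-104) = -4576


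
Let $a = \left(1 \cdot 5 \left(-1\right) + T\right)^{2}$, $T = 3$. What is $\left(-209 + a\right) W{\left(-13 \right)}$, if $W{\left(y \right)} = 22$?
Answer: $-4510$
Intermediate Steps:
$a = 4$ ($a = \left(1 \cdot 5 \left(-1\right) + 3\right)^{2} = \left(1 \left(-5\right) + 3\right)^{2} = \left(-5 + 3\right)^{2} = \left(-2\right)^{2} = 4$)
$\left(-209 + a\right) W{\left(-13 \right)} = \left(-209 + 4\right) 22 = \left(-205\right) 22 = -4510$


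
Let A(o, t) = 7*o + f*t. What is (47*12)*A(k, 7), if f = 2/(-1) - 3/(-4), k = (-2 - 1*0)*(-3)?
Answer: 18753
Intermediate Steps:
k = 6 (k = (-2 + 0)*(-3) = -2*(-3) = 6)
f = -5/4 (f = 2*(-1) - 3*(-¼) = -2 + ¾ = -5/4 ≈ -1.2500)
A(o, t) = 7*o - 5*t/4
(47*12)*A(k, 7) = (47*12)*(7*6 - 5/4*7) = 564*(42 - 35/4) = 564*(133/4) = 18753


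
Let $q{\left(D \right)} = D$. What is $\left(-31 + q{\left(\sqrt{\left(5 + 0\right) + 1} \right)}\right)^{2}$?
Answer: $\left(31 - \sqrt{6}\right)^{2} \approx 815.13$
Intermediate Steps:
$\left(-31 + q{\left(\sqrt{\left(5 + 0\right) + 1} \right)}\right)^{2} = \left(-31 + \sqrt{\left(5 + 0\right) + 1}\right)^{2} = \left(-31 + \sqrt{5 + 1}\right)^{2} = \left(-31 + \sqrt{6}\right)^{2}$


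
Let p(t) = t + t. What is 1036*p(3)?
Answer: 6216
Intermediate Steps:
p(t) = 2*t
1036*p(3) = 1036*(2*3) = 1036*6 = 6216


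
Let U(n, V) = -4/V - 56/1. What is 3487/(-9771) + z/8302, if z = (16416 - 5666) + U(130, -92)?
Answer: 1737475771/1865733366 ≈ 0.93126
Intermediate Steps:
U(n, V) = -56 - 4/V (U(n, V) = -4/V - 56*1 = -4/V - 56 = -56 - 4/V)
z = 245963/23 (z = (16416 - 5666) + (-56 - 4/(-92)) = 10750 + (-56 - 4*(-1/92)) = 10750 + (-56 + 1/23) = 10750 - 1287/23 = 245963/23 ≈ 10694.)
3487/(-9771) + z/8302 = 3487/(-9771) + (245963/23)/8302 = 3487*(-1/9771) + (245963/23)*(1/8302) = -3487/9771 + 245963/190946 = 1737475771/1865733366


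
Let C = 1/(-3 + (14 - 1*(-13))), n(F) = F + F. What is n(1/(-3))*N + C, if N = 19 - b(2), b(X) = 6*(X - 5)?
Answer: -197/8 ≈ -24.625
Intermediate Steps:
b(X) = -30 + 6*X (b(X) = 6*(-5 + X) = -30 + 6*X)
n(F) = 2*F
C = 1/24 (C = 1/(-3 + (14 + 13)) = 1/(-3 + 27) = 1/24 ≈ 0.041667)
N = 37 (N = 19 - (-30 + 6*2) = 19 - (-30 + 12) = 19 - 1*(-18) = 19 + 18 = 37)
n(1/(-3))*N + C = (2/(-3))*37 + 1/24 = (2*(-⅓))*37 + 1/24 = -⅔*37 + 1/24 = -74/3 + 1/24 = -197/8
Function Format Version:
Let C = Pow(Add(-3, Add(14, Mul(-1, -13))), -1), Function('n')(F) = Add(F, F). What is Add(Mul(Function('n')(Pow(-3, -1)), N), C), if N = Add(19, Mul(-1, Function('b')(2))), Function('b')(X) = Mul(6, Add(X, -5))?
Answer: Rational(-197, 8) ≈ -24.625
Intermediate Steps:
Function('b')(X) = Add(-30, Mul(6, X)) (Function('b')(X) = Mul(6, Add(-5, X)) = Add(-30, Mul(6, X)))
Function('n')(F) = Mul(2, F)
C = Rational(1, 24) (C = Pow(Add(-3, Add(14, 13)), -1) = Pow(Add(-3, 27), -1) = Pow(24, -1) = Rational(1, 24) ≈ 0.041667)
N = 37 (N = Add(19, Mul(-1, Add(-30, Mul(6, 2)))) = Add(19, Mul(-1, Add(-30, 12))) = Add(19, Mul(-1, -18)) = Add(19, 18) = 37)
Add(Mul(Function('n')(Pow(-3, -1)), N), C) = Add(Mul(Mul(2, Pow(-3, -1)), 37), Rational(1, 24)) = Add(Mul(Mul(2, Rational(-1, 3)), 37), Rational(1, 24)) = Add(Mul(Rational(-2, 3), 37), Rational(1, 24)) = Add(Rational(-74, 3), Rational(1, 24)) = Rational(-197, 8)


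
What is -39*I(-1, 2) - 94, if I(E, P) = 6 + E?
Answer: -289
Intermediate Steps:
-39*I(-1, 2) - 94 = -39*(6 - 1) - 94 = -39*5 - 94 = -195 - 94 = -289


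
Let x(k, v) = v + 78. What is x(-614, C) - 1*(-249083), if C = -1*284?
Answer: 248877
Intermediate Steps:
C = -284
x(k, v) = 78 + v
x(-614, C) - 1*(-249083) = (78 - 284) - 1*(-249083) = -206 + 249083 = 248877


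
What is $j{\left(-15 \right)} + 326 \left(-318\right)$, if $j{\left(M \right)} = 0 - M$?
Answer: $-103653$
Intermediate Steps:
$j{\left(M \right)} = - M$
$j{\left(-15 \right)} + 326 \left(-318\right) = \left(-1\right) \left(-15\right) + 326 \left(-318\right) = 15 - 103668 = -103653$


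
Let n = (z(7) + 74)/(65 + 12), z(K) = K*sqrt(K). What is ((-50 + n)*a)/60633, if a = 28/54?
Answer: -7552/18008001 + 14*sqrt(7)/18008001 ≈ -0.00041731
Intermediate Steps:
a = 14/27 (a = 28*(1/54) = 14/27 ≈ 0.51852)
z(K) = K**(3/2)
n = 74/77 + sqrt(7)/11 (n = (7**(3/2) + 74)/(65 + 12) = (7*sqrt(7) + 74)/77 = (74 + 7*sqrt(7))*(1/77) = 74/77 + sqrt(7)/11 ≈ 1.2016)
((-50 + n)*a)/60633 = ((-50 + (74/77 + sqrt(7)/11))*(14/27))/60633 = ((-3776/77 + sqrt(7)/11)*(14/27))*(1/60633) = (-7552/297 + 14*sqrt(7)/297)*(1/60633) = -7552/18008001 + 14*sqrt(7)/18008001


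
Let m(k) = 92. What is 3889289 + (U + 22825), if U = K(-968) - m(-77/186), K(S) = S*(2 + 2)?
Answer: 3908150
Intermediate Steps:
K(S) = 4*S (K(S) = S*4 = 4*S)
U = -3964 (U = 4*(-968) - 1*92 = -3872 - 92 = -3964)
3889289 + (U + 22825) = 3889289 + (-3964 + 22825) = 3889289 + 18861 = 3908150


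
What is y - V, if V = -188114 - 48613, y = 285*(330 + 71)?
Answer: 351012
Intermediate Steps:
y = 114285 (y = 285*401 = 114285)
V = -236727
y - V = 114285 - 1*(-236727) = 114285 + 236727 = 351012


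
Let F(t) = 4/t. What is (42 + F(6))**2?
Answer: 16384/9 ≈ 1820.4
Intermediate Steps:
(42 + F(6))**2 = (42 + 4/6)**2 = (42 + 4*(1/6))**2 = (42 + 2/3)**2 = (128/3)**2 = 16384/9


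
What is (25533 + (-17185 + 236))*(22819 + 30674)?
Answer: 459183912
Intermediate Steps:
(25533 + (-17185 + 236))*(22819 + 30674) = (25533 - 16949)*53493 = 8584*53493 = 459183912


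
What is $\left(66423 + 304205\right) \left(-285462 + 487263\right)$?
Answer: $74793101028$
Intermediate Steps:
$\left(66423 + 304205\right) \left(-285462 + 487263\right) = 370628 \cdot 201801 = 74793101028$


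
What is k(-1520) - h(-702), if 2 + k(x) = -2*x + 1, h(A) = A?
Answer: 3741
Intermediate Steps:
k(x) = -1 - 2*x (k(x) = -2 + (-2*x + 1) = -2 + (1 - 2*x) = -1 - 2*x)
k(-1520) - h(-702) = (-1 - 2*(-1520)) - 1*(-702) = (-1 + 3040) + 702 = 3039 + 702 = 3741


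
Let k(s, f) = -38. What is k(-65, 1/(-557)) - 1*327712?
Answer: -327750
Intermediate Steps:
k(-65, 1/(-557)) - 1*327712 = -38 - 1*327712 = -38 - 327712 = -327750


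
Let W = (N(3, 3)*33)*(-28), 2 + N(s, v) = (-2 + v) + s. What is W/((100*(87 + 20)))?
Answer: -462/2675 ≈ -0.17271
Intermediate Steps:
N(s, v) = -4 + s + v (N(s, v) = -2 + ((-2 + v) + s) = -2 + (-2 + s + v) = -4 + s + v)
W = -1848 (W = ((-4 + 3 + 3)*33)*(-28) = (2*33)*(-28) = 66*(-28) = -1848)
W/((100*(87 + 20))) = -1848*1/(100*(87 + 20)) = -1848/(100*107) = -1848/10700 = -1848*1/10700 = -462/2675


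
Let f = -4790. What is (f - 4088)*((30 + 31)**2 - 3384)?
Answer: -2991886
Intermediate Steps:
(f - 4088)*((30 + 31)**2 - 3384) = (-4790 - 4088)*((30 + 31)**2 - 3384) = -8878*(61**2 - 3384) = -8878*(3721 - 3384) = -8878*337 = -2991886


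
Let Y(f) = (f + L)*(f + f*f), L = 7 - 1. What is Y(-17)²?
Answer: 8952064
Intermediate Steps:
L = 6
Y(f) = (6 + f)*(f + f²) (Y(f) = (f + 6)*(f + f*f) = (6 + f)*(f + f²))
Y(-17)² = (-17*(6 + (-17)² + 7*(-17)))² = (-17*(6 + 289 - 119))² = (-17*176)² = (-2992)² = 8952064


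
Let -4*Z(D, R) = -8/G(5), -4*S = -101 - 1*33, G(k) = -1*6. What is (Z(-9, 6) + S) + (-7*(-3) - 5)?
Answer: 295/6 ≈ 49.167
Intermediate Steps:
G(k) = -6
S = 67/2 (S = -(-101 - 1*33)/4 = -(-101 - 33)/4 = -¼*(-134) = 67/2 ≈ 33.500)
Z(D, R) = -⅓ (Z(D, R) = -(-2)/(-6) = -(-2)*(-1)/6 = -¼*4/3 = -⅓)
(Z(-9, 6) + S) + (-7*(-3) - 5) = (-⅓ + 67/2) + (-7*(-3) - 5) = 199/6 + (21 - 5) = 199/6 + 16 = 295/6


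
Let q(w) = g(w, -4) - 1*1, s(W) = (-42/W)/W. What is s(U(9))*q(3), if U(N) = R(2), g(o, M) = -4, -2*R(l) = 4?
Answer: 105/2 ≈ 52.500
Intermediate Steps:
R(l) = -2 (R(l) = -½*4 = -2)
U(N) = -2
s(W) = -42/W²
q(w) = -5 (q(w) = -4 - 1*1 = -4 - 1 = -5)
s(U(9))*q(3) = -42/(-2)²*(-5) = -42*¼*(-5) = -21/2*(-5) = 105/2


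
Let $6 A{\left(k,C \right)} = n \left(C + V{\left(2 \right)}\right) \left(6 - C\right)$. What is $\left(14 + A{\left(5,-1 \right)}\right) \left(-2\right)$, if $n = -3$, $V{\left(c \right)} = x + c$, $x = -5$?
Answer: $-56$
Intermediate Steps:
$V{\left(c \right)} = -5 + c$
$A{\left(k,C \right)} = \frac{\left(6 - C\right) \left(9 - 3 C\right)}{6}$ ($A{\left(k,C \right)} = \frac{- 3 \left(C + \left(-5 + 2\right)\right) \left(6 - C\right)}{6} = \frac{- 3 \left(C - 3\right) \left(6 - C\right)}{6} = \frac{- 3 \left(-3 + C\right) \left(6 - C\right)}{6} = \frac{\left(9 - 3 C\right) \left(6 - C\right)}{6} = \frac{\left(6 - C\right) \left(9 - 3 C\right)}{6}$)
$\left(14 + A{\left(5,-1 \right)}\right) \left(-2\right) = \left(14 + \left(9 + \frac{\left(-1\right)^{2}}{2} - - \frac{9}{2}\right)\right) \left(-2\right) = \left(14 + \left(9 + \frac{1}{2} \cdot 1 + \frac{9}{2}\right)\right) \left(-2\right) = \left(14 + \left(9 + \frac{1}{2} + \frac{9}{2}\right)\right) \left(-2\right) = \left(14 + 14\right) \left(-2\right) = 28 \left(-2\right) = -56$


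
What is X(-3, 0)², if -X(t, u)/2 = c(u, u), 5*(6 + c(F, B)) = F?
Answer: 144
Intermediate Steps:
c(F, B) = -6 + F/5
X(t, u) = 12 - 2*u/5 (X(t, u) = -2*(-6 + u/5) = 12 - 2*u/5)
X(-3, 0)² = (12 - ⅖*0)² = (12 + 0)² = 12² = 144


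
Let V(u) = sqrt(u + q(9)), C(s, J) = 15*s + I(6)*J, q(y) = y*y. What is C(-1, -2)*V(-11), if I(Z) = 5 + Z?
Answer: -37*sqrt(70) ≈ -309.56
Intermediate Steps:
q(y) = y**2
C(s, J) = 11*J + 15*s (C(s, J) = 15*s + (5 + 6)*J = 15*s + 11*J = 11*J + 15*s)
V(u) = sqrt(81 + u) (V(u) = sqrt(u + 9**2) = sqrt(u + 81) = sqrt(81 + u))
C(-1, -2)*V(-11) = (11*(-2) + 15*(-1))*sqrt(81 - 11) = (-22 - 15)*sqrt(70) = -37*sqrt(70)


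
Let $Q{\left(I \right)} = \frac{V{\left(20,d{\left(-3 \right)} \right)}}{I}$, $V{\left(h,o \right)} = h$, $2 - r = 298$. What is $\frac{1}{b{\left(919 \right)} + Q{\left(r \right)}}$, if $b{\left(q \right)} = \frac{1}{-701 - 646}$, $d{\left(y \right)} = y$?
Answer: $- \frac{99678}{6809} \approx -14.639$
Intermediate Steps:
$r = -296$ ($r = 2 - 298 = -296$)
$Q{\left(I \right)} = \frac{20}{I}$
$b{\left(q \right)} = - \frac{1}{1347}$ ($b{\left(q \right)} = \frac{1}{-1347} = - \frac{1}{1347}$)
$\frac{1}{b{\left(919 \right)} + Q{\left(r \right)}} = \frac{1}{- \frac{1}{1347} + \frac{20}{-296}} = \frac{1}{- \frac{1}{1347} + 20 \left(- \frac{1}{296}\right)} = \frac{1}{- \frac{1}{1347} - \frac{5}{74}} = \frac{1}{- \frac{6809}{99678}} = - \frac{99678}{6809}$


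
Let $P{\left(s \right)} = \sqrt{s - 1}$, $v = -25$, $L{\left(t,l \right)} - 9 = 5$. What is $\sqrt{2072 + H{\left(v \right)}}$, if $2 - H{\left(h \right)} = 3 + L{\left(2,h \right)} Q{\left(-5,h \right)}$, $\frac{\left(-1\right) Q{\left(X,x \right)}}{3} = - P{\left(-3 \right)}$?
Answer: $\sqrt{2071 - 84 i} \approx 45.518 - 0.9227 i$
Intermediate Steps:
$L{\left(t,l \right)} = 14$ ($L{\left(t,l \right)} = 9 + 5 = 14$)
$P{\left(s \right)} = \sqrt{-1 + s}$
$Q{\left(X,x \right)} = 6 i$ ($Q{\left(X,x \right)} = - 3 \left(- \sqrt{-1 - 3}\right) = - 3 \left(- \sqrt{-4}\right) = - 3 \left(- 2 i\right) = 6 i$)
$H{\left(h \right)} = -1 - 84 i$ ($H{\left(h \right)} = 2 - \left(3 + 14 \cdot 6 i\right) = 2 - \left(3 + 84 i\right) = -1 - 84 i$)
$\sqrt{2072 + H{\left(v \right)}} = \sqrt{2072 - \left(1 + 84 i\right)} = \sqrt{2071 - 84 i}$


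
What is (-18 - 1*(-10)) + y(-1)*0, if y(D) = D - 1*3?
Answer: -8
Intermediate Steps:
y(D) = -3 + D (y(D) = D - 3 = -3 + D)
(-18 - 1*(-10)) + y(-1)*0 = (-18 - 1*(-10)) + (-3 - 1)*0 = (-18 + 10) - 4*0 = -8 + 0 = -8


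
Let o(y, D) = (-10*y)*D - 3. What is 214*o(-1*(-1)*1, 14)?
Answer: -30602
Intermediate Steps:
o(y, D) = -3 - 10*D*y (o(y, D) = -10*D*y - 3 = -3 - 10*D*y)
214*o(-1*(-1)*1, 14) = 214*(-3 - 10*14*-1*(-1)*1) = 214*(-3 - 10*14*1*1) = 214*(-3 - 10*14*1) = 214*(-3 - 140) = 214*(-143) = -30602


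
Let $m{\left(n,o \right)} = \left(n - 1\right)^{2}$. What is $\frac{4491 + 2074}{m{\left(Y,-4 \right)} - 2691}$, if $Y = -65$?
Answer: $\frac{1313}{333} \approx 3.9429$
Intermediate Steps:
$m{\left(n,o \right)} = \left(-1 + n\right)^{2}$
$\frac{4491 + 2074}{m{\left(Y,-4 \right)} - 2691} = \frac{4491 + 2074}{\left(-1 - 65\right)^{2} - 2691} = \frac{6565}{\left(-66\right)^{2} - 2691} = \frac{6565}{4356 - 2691} = \frac{6565}{1665} = 6565 \cdot \frac{1}{1665} = \frac{1313}{333}$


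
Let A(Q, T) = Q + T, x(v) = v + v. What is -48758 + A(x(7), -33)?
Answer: -48777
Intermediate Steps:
x(v) = 2*v
-48758 + A(x(7), -33) = -48758 + (2*7 - 33) = -48758 + (14 - 33) = -48758 - 19 = -48777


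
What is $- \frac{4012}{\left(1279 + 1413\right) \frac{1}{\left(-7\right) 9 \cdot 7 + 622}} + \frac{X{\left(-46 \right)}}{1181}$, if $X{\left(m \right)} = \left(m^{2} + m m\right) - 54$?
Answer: $- \frac{211590489}{794813} \approx -266.21$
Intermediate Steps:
$X{\left(m \right)} = -54 + 2 m^{2}$ ($X{\left(m \right)} = \left(m^{2} + m^{2}\right) - 54 = 2 m^{2} - 54 = -54 + 2 m^{2}$)
$- \frac{4012}{\left(1279 + 1413\right) \frac{1}{\left(-7\right) 9 \cdot 7 + 622}} + \frac{X{\left(-46 \right)}}{1181} = - \frac{4012}{\left(1279 + 1413\right) \frac{1}{\left(-7\right) 9 \cdot 7 + 622}} + \frac{-54 + 2 \left(-46\right)^{2}}{1181} = - \frac{4012}{2692 \frac{1}{\left(-63\right) 7 + 622}} + \left(-54 + 2 \cdot 2116\right) \frac{1}{1181} = - \frac{4012}{2692 \frac{1}{-441 + 622}} + \left(-54 + 4232\right) \frac{1}{1181} = - \frac{4012}{2692 \cdot \frac{1}{181}} + 4178 \cdot \frac{1}{1181} = - \frac{4012}{2692 \cdot \frac{1}{181}} + \frac{4178}{1181} = - \frac{4012}{\frac{2692}{181}} + \frac{4178}{1181} = \left(-4012\right) \frac{181}{2692} + \frac{4178}{1181} = - \frac{181543}{673} + \frac{4178}{1181} = - \frac{211590489}{794813}$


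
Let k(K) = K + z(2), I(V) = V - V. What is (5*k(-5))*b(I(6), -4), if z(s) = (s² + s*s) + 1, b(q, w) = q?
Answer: 0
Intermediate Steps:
I(V) = 0
z(s) = 1 + 2*s² (z(s) = (s² + s²) + 1 = 2*s² + 1 = 1 + 2*s²)
k(K) = 9 + K (k(K) = K + (1 + 2*2²) = K + (1 + 2*4) = K + (1 + 8) = K + 9 = 9 + K)
(5*k(-5))*b(I(6), -4) = (5*(9 - 5))*0 = (5*4)*0 = 20*0 = 0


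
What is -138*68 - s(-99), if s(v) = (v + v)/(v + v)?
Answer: -9385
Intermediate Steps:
s(v) = 1 (s(v) = (2*v)/((2*v)) = (2*v)*(1/(2*v)) = 1)
-138*68 - s(-99) = -138*68 - 1*1 = -9384 - 1 = -9385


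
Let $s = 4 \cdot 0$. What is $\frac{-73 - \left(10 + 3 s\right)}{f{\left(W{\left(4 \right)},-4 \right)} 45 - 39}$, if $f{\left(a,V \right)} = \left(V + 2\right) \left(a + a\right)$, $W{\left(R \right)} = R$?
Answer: $\frac{83}{759} \approx 0.10935$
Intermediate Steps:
$s = 0$
$f{\left(a,V \right)} = 2 a \left(2 + V\right)$ ($f{\left(a,V \right)} = \left(2 + V\right) 2 a = 2 a \left(2 + V\right)$)
$\frac{-73 - \left(10 + 3 s\right)}{f{\left(W{\left(4 \right)},-4 \right)} 45 - 39} = \frac{-73 - 10}{2 \cdot 4 \left(2 - 4\right) 45 - 39} = \frac{-73 + \left(-10 + 0\right)}{2 \cdot 4 \left(-2\right) 45 - 39} = \frac{-73 - 10}{\left(-16\right) 45 - 39} = - \frac{83}{-720 - 39} = - \frac{83}{-759} = \left(-83\right) \left(- \frac{1}{759}\right) = \frac{83}{759}$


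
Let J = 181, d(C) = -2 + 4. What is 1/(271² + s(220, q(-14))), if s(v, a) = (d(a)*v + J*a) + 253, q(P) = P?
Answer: 1/71600 ≈ 1.3966e-5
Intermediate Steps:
d(C) = 2
s(v, a) = 253 + 2*v + 181*a (s(v, a) = (2*v + 181*a) + 253 = 253 + 2*v + 181*a)
1/(271² + s(220, q(-14))) = 1/(271² + (253 + 2*220 + 181*(-14))) = 1/(73441 + (253 + 440 - 2534)) = 1/(73441 - 1841) = 1/71600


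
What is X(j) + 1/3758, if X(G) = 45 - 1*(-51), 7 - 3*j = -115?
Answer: 360769/3758 ≈ 96.000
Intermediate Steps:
j = 122/3 (j = 7/3 - ⅓*(-115) = 7/3 + 115/3 = 122/3 ≈ 40.667)
X(G) = 96 (X(G) = 45 + 51 = 96)
X(j) + 1/3758 = 96 + 1/3758 = 360769/3758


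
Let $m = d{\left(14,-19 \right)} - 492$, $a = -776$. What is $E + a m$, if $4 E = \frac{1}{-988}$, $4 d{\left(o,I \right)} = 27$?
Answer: $\frac{1488141407}{3952} \approx 3.7655 \cdot 10^{5}$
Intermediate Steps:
$d{\left(o,I \right)} = \frac{27}{4}$ ($d{\left(o,I \right)} = \frac{1}{4} \cdot 27 = \frac{27}{4}$)
$E = - \frac{1}{3952}$ ($E = \frac{1}{4 \left(-988\right)} = \frac{1}{4} \left(- \frac{1}{988}\right) = - \frac{1}{3952} \approx -0.00025304$)
$m = - \frac{1941}{4}$ ($m = \frac{27}{4} - 492 = - \frac{1941}{4} \approx -485.25$)
$E + a m = - \frac{1}{3952} - -376554 = - \frac{1}{3952} + 376554 = \frac{1488141407}{3952}$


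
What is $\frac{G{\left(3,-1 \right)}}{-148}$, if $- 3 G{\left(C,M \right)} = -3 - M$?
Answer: $- \frac{1}{222} \approx -0.0045045$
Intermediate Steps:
$G{\left(C,M \right)} = 1 + \frac{M}{3}$ ($G{\left(C,M \right)} = - \frac{-3 - M}{3} = 1 + \frac{M}{3}$)
$\frac{G{\left(3,-1 \right)}}{-148} = \frac{1 + \frac{1}{3} \left(-1\right)}{-148} = \left(1 - \frac{1}{3}\right) \left(- \frac{1}{148}\right) = \frac{2}{3} \left(- \frac{1}{148}\right) = - \frac{1}{222}$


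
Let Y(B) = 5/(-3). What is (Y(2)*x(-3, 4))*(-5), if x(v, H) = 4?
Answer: 100/3 ≈ 33.333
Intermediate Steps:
Y(B) = -5/3 (Y(B) = 5*(-⅓) = -5/3)
(Y(2)*x(-3, 4))*(-5) = -5/3*4*(-5) = -20/3*(-5) = 100/3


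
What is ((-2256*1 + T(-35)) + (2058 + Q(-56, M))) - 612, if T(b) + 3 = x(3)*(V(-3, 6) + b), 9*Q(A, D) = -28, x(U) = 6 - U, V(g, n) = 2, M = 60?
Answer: -8236/9 ≈ -915.11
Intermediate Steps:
Q(A, D) = -28/9 (Q(A, D) = (1/9)*(-28) = -28/9)
T(b) = 3 + 3*b (T(b) = -3 + (6 - 1*3)*(2 + b) = -3 + (6 - 3)*(2 + b) = -3 + 3*(2 + b) = -3 + (6 + 3*b) = 3 + 3*b)
((-2256*1 + T(-35)) + (2058 + Q(-56, M))) - 612 = ((-2256*1 + (3 + 3*(-35))) + (2058 - 28/9)) - 612 = ((-2256 + (3 - 105)) + 18494/9) - 612 = ((-2256 - 102) + 18494/9) - 612 = (-2358 + 18494/9) - 612 = -2728/9 - 612 = -8236/9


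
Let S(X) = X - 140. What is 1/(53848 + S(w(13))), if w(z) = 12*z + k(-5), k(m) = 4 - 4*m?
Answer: 1/53888 ≈ 1.8557e-5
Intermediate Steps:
w(z) = 24 + 12*z (w(z) = 12*z + (4 - 4*(-5)) = 12*z + (4 + 20) = 12*z + 24 = 24 + 12*z)
S(X) = -140 + X
1/(53848 + S(w(13))) = 1/(53848 + (-140 + (24 + 12*13))) = 1/(53848 + (-140 + (24 + 156))) = 1/(53848 + (-140 + 180)) = 1/(53848 + 40) = 1/53888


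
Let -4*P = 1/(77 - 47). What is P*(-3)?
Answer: 1/40 ≈ 0.025000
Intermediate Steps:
P = -1/120 (P = -1/(4*(77 - 47)) = -¼/30 = -¼*1/30 = -1/120 ≈ -0.0083333)
P*(-3) = -1/120*(-3) = 1/40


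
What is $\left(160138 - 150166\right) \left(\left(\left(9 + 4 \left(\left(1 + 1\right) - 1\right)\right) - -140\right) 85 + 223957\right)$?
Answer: $2362985064$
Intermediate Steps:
$\left(160138 - 150166\right) \left(\left(\left(9 + 4 \left(\left(1 + 1\right) - 1\right)\right) - -140\right) 85 + 223957\right) = 9972 \left(\left(\left(9 + 4 \left(2 - 1\right)\right) + 140\right) 85 + 223957\right) = 9972 \left(\left(\left(9 + 4 \cdot 1\right) + 140\right) 85 + 223957\right) = 9972 \left(\left(\left(9 + 4\right) + 140\right) 85 + 223957\right) = 9972 \left(\left(13 + 140\right) 85 + 223957\right) = 9972 \left(153 \cdot 85 + 223957\right) = 9972 \left(13005 + 223957\right) = 9972 \cdot 236962 = 2362985064$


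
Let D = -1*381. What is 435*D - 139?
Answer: -165874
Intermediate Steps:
D = -381
435*D - 139 = 435*(-381) - 139 = -165735 - 139 = -165874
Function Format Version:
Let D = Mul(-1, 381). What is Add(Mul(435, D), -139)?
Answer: -165874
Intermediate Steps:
D = -381
Add(Mul(435, D), -139) = Add(Mul(435, -381), -139) = Add(-165735, -139) = -165874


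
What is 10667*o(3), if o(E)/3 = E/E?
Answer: 32001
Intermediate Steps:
o(E) = 3 (o(E) = 3*(E/E) = 3*1 = 3)
10667*o(3) = 10667*3 = 32001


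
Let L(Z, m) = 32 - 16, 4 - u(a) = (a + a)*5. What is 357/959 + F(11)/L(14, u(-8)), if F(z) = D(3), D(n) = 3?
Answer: 1227/2192 ≈ 0.55976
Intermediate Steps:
F(z) = 3
u(a) = 4 - 10*a (u(a) = 4 - (a + a)*5 = 4 - 2*a*5 = 4 - 10*a)
L(Z, m) = 16
357/959 + F(11)/L(14, u(-8)) = 357/959 + 3/16 = 357*(1/959) + 3*(1/16) = 51/137 + 3/16 = 1227/2192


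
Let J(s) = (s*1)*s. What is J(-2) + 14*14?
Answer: 200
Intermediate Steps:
J(s) = s**2 (J(s) = s*s = s**2)
J(-2) + 14*14 = (-2)**2 + 14*14 = 4 + 196 = 200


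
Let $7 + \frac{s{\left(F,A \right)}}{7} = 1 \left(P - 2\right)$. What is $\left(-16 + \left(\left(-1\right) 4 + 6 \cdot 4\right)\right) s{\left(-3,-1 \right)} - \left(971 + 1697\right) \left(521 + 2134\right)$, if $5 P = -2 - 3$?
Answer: $-7083820$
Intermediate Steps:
$P = -1$ ($P = \frac{-2 - 3}{5} = \frac{1}{5} \left(-5\right) = -1$)
$s{\left(F,A \right)} = -70$ ($s{\left(F,A \right)} = -49 + 7 \cdot 1 \left(-1 - 2\right) = -49 + 7 \cdot 1 \left(-3\right) = -49 + 7 \left(-3\right) = -49 - 21 = -70$)
$\left(-16 + \left(\left(-1\right) 4 + 6 \cdot 4\right)\right) s{\left(-3,-1 \right)} - \left(971 + 1697\right) \left(521 + 2134\right) = \left(-16 + \left(\left(-1\right) 4 + 6 \cdot 4\right)\right) \left(-70\right) - \left(971 + 1697\right) \left(521 + 2134\right) = \left(-16 + \left(-4 + 24\right)\right) \left(-70\right) - 2668 \cdot 2655 = \left(-16 + 20\right) \left(-70\right) - 7083540 = 4 \left(-70\right) - 7083540 = -280 - 7083540 = -7083820$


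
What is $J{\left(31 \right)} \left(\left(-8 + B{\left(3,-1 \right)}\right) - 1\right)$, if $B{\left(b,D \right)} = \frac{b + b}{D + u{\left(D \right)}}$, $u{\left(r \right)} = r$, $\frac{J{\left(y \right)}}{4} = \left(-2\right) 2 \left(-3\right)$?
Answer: $-576$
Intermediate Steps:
$J{\left(y \right)} = 48$ ($J{\left(y \right)} = 4 \left(-2\right) 2 \left(-3\right) = 4 \left(\left(-4\right) \left(-3\right)\right) = 4 \cdot 12 = 48$)
$B{\left(b,D \right)} = \frac{b}{D}$ ($B{\left(b,D \right)} = \frac{b + b}{D + D} = \frac{2 b}{2 D} = 2 b \frac{1}{2 D} = \frac{b}{D}$)
$J{\left(31 \right)} \left(\left(-8 + B{\left(3,-1 \right)}\right) - 1\right) = 48 \left(\left(-8 + \frac{3}{-1}\right) - 1\right) = 48 \left(\left(-8 + 3 \left(-1\right)\right) - 1\right) = 48 \left(\left(-8 - 3\right) - 1\right) = 48 \left(-11 - 1\right) = 48 \left(-12\right) = -576$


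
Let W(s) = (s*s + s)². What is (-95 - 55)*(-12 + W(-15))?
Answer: -6613200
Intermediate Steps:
W(s) = (s + s²)² (W(s) = (s² + s)² = (s + s²)²)
(-95 - 55)*(-12 + W(-15)) = (-95 - 55)*(-12 + (-15)²*(1 - 15)²) = -150*(-12 + 225*(-14)²) = -150*(-12 + 225*196) = -150*(-12 + 44100) = -150*44088 = -6613200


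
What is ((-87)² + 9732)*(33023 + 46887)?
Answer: 1382522910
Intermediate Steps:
((-87)² + 9732)*(33023 + 46887) = (7569 + 9732)*79910 = 17301*79910 = 1382522910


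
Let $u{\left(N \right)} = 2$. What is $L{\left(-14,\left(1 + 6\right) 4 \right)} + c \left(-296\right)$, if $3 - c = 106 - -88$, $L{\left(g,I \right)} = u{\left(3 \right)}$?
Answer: $56538$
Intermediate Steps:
$L{\left(g,I \right)} = 2$
$c = -191$ ($c = 3 - \left(106 - -88\right) = 3 - \left(106 + 88\right) = 3 - 194 = -191$)
$L{\left(-14,\left(1 + 6\right) 4 \right)} + c \left(-296\right) = 2 - -56536 = 2 + 56536 = 56538$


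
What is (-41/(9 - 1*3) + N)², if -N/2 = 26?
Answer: 124609/36 ≈ 3461.4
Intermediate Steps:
N = -52 (N = -2*26 = -52)
(-41/(9 - 1*3) + N)² = (-41/(9 - 1*3) - 52)² = (-41/(9 - 3) - 52)² = (-41/6 - 52)² = (-353/6)² = 124609/36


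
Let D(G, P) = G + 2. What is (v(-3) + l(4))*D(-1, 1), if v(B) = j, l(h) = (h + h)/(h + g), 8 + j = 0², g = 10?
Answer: -52/7 ≈ -7.4286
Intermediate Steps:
j = -8 (j = -8 + 0² = -8 + 0 = -8)
D(G, P) = 2 + G
l(h) = 2*h/(10 + h) (l(h) = (h + h)/(h + 10) = (2*h)/(10 + h) = 2*h/(10 + h))
v(B) = -8
(v(-3) + l(4))*D(-1, 1) = (-8 + 2*4/(10 + 4))*(2 - 1) = (-8 + 2*4/14)*1 = (-8 + 2*4*(1/14))*1 = (-8 + 4/7)*1 = -52/7*1 = -52/7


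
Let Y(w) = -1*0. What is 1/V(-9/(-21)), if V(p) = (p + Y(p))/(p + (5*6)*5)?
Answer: 351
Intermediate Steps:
Y(w) = 0
V(p) = p/(150 + p) (V(p) = (p + 0)/(p + (5*6)*5) = p/(p + 30*5) = p/(p + 150) = p/(150 + p))
1/V(-9/(-21)) = 1/((-9/(-21))/(150 - 9/(-21))) = 1/((-9*(-1/21))/(150 - 9*(-1/21))) = 1/(3/(7*(150 + 3/7))) = 1/(3/(7*(1053/7))) = 1/((3/7)*(7/1053)) = 1/(1/351) = 351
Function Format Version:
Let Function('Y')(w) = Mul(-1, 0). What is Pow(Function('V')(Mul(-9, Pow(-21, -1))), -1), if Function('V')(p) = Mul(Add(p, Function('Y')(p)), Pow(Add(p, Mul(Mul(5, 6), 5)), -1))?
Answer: 351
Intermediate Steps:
Function('Y')(w) = 0
Function('V')(p) = Mul(p, Pow(Add(150, p), -1)) (Function('V')(p) = Mul(Add(p, 0), Pow(Add(p, Mul(Mul(5, 6), 5)), -1)) = Mul(p, Pow(Add(p, Mul(30, 5)), -1)) = Mul(p, Pow(Add(p, 150), -1)) = Mul(p, Pow(Add(150, p), -1)))
Pow(Function('V')(Mul(-9, Pow(-21, -1))), -1) = Pow(Mul(Mul(-9, Pow(-21, -1)), Pow(Add(150, Mul(-9, Pow(-21, -1))), -1)), -1) = Pow(Mul(Mul(-9, Rational(-1, 21)), Pow(Add(150, Mul(-9, Rational(-1, 21))), -1)), -1) = Pow(Mul(Rational(3, 7), Pow(Add(150, Rational(3, 7)), -1)), -1) = Pow(Mul(Rational(3, 7), Pow(Rational(1053, 7), -1)), -1) = Pow(Mul(Rational(3, 7), Rational(7, 1053)), -1) = Pow(Rational(1, 351), -1) = 351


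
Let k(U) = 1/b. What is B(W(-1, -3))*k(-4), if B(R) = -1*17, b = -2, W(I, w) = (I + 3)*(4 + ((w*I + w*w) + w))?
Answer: 17/2 ≈ 8.5000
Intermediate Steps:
W(I, w) = (3 + I)*(4 + w + w**2 + I*w) (W(I, w) = (3 + I)*(4 + ((I*w + w**2) + w)) = (3 + I)*(4 + ((w**2 + I*w) + w)) = (3 + I)*(4 + (w + w**2 + I*w)) = (3 + I)*(4 + w + w**2 + I*w))
k(U) = -1/2 (k(U) = 1/(-2) = 1*(-1/2) = -1/2)
B(R) = -17
B(W(-1, -3))*k(-4) = -17*(-1/2) = 17/2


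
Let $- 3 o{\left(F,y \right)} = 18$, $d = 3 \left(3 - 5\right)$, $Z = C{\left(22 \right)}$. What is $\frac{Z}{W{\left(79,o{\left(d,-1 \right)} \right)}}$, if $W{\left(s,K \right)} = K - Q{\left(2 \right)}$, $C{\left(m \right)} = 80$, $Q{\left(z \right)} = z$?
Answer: $-10$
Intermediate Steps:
$Z = 80$
$d = -6$ ($d = 3 \left(-2\right) = -6$)
$o{\left(F,y \right)} = -6$ ($o{\left(F,y \right)} = \left(- \frac{1}{3}\right) 18 = -6$)
$W{\left(s,K \right)} = -2 + K$ ($W{\left(s,K \right)} = K - 2 = -2 + K$)
$\frac{Z}{W{\left(79,o{\left(d,-1 \right)} \right)}} = \frac{80}{-2 - 6} = \frac{80}{-8} = 80 \left(- \frac{1}{8}\right) = -10$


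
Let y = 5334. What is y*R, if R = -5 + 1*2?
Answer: -16002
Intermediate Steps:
R = -3 (R = -5 + 2 = -3)
y*R = 5334*(-3) = -16002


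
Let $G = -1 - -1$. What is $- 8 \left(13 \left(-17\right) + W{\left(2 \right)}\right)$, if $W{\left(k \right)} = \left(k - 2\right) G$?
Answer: $1768$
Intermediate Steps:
$G = 0$ ($G = -1 + 1 = 0$)
$W{\left(k \right)} = 0$ ($W{\left(k \right)} = \left(k - 2\right) 0 = \left(-2 + k\right) 0 = 0$)
$- 8 \left(13 \left(-17\right) + W{\left(2 \right)}\right) = - 8 \left(13 \left(-17\right) + 0\right) = - 8 \left(-221 + 0\right) = \left(-8\right) \left(-221\right) = 1768$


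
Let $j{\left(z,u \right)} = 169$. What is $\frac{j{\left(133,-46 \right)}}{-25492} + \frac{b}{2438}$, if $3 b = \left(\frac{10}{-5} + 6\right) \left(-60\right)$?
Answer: $- \frac{1225691}{31074748} \approx -0.039443$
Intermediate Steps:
$b = -80$ ($b = \frac{\left(\frac{10}{-5} + 6\right) \left(-60\right)}{3} = \frac{\left(10 \left(- \frac{1}{5}\right) + 6\right) \left(-60\right)}{3} = \frac{\left(-2 + 6\right) \left(-60\right)}{3} = \frac{4 \left(-60\right)}{3} = \frac{1}{3} \left(-240\right) = -80$)
$\frac{j{\left(133,-46 \right)}}{-25492} + \frac{b}{2438} = \frac{169}{-25492} - \frac{80}{2438} = 169 \left(- \frac{1}{25492}\right) - \frac{40}{1219} = - \frac{169}{25492} - \frac{40}{1219} = - \frac{1225691}{31074748}$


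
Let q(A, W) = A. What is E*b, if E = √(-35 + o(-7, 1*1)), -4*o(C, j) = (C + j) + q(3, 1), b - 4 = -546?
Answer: -271*I*√137 ≈ -3172.0*I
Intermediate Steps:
b = -542 (b = 4 - 546 = -542)
o(C, j) = -¾ - C/4 - j/4 (o(C, j) = -((C + j) + 3)/4 = -(3 + C + j)/4 = -¾ - C/4 - j/4)
E = I*√137/2 (E = √(-35 + (-¾ - ¼*(-7) - 1/4)) = √(-35 + (-¾ + 7/4 - ¼*1)) = √(-35 + (-¾ + 7/4 - ¼)) = √(-35 + ¾) = √(-137/4) = I*√137/2 ≈ 5.8523*I)
E*b = (I*√137/2)*(-542) = -271*I*√137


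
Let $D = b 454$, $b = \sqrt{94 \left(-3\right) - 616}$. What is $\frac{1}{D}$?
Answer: $- \frac{i \sqrt{898}}{407692} \approx - 7.3503 \cdot 10^{-5} i$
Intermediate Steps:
$b = i \sqrt{898}$ ($b = \sqrt{-282 - 616} = \sqrt{-898} = i \sqrt{898} \approx 29.967 i$)
$D = 454 i \sqrt{898}$ ($D = i \sqrt{898} \cdot 454 = 454 i \sqrt{898} \approx 13605.0 i$)
$\frac{1}{D} = \frac{1}{454 i \sqrt{898}} = - \frac{i \sqrt{898}}{407692}$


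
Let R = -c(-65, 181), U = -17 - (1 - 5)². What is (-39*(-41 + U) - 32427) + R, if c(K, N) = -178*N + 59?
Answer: 2618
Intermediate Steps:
c(K, N) = 59 - 178*N
U = -33 (U = -17 - 1*(-4)² = -17 - 1*16 = -17 - 16 = -33)
R = 32159 (R = -(59 - 178*181) = -(59 - 32218) = -1*(-32159) = 32159)
(-39*(-41 + U) - 32427) + R = (-39*(-41 - 33) - 32427) + 32159 = (-39*(-74) - 32427) + 32159 = (2886 - 32427) + 32159 = -29541 + 32159 = 2618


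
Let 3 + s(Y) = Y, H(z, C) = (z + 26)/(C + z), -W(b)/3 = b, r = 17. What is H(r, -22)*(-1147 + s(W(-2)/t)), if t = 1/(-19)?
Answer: 54352/5 ≈ 10870.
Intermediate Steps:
t = -1/19 ≈ -0.052632
W(b) = -3*b
H(z, C) = (26 + z)/(C + z)
s(Y) = -3 + Y
H(r, -22)*(-1147 + s(W(-2)/t)) = ((26 + 17)/(-22 + 17))*(-1147 + (-3 + (-3*(-2))/(-1/19))) = (43/(-5))*(-1147 + (-3 + 6*(-19))) = (-⅕*43)*(-1147 + (-3 - 114)) = -43*(-1147 - 117)/5 = -43/5*(-1264) = 54352/5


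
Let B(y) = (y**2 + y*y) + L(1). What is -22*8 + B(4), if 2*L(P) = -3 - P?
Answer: -146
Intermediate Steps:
L(P) = -3/2 - P/2 (L(P) = (-3 - P)/2 = -3/2 - P/2)
B(y) = -2 + 2*y**2 (B(y) = (y**2 + y*y) + (-3/2 - 1/2*1) = (y**2 + y**2) + (-3/2 - 1/2) = 2*y**2 - 2 = -2 + 2*y**2)
-22*8 + B(4) = -22*8 + (-2 + 2*4**2) = -176 + (-2 + 2*16) = -176 + (-2 + 32) = -176 + 30 = -146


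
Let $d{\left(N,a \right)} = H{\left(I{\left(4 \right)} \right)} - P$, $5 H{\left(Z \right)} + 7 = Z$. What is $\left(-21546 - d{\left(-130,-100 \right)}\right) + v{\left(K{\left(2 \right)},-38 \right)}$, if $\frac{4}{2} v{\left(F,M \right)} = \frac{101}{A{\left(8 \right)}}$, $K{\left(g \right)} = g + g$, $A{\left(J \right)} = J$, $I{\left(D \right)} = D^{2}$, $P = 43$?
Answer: $- \frac{1719879}{80} \approx -21499.0$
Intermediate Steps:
$K{\left(g \right)} = 2 g$
$H{\left(Z \right)} = - \frac{7}{5} + \frac{Z}{5}$
$d{\left(N,a \right)} = - \frac{206}{5}$ ($d{\left(N,a \right)} = \left(- \frac{7}{5} + \frac{4^{2}}{5}\right) - 43 = \left(- \frac{7}{5} + \frac{1}{5} \cdot 16\right) - 43 = \left(- \frac{7}{5} + \frac{16}{5}\right) - 43 = \frac{9}{5} - 43 = - \frac{206}{5}$)
$v{\left(F,M \right)} = \frac{101}{16}$ ($v{\left(F,M \right)} = \frac{101 \cdot \frac{1}{8}}{2} = \frac{1}{2} \cdot \frac{101}{8} = \frac{101}{16}$)
$\left(-21546 - d{\left(-130,-100 \right)}\right) + v{\left(K{\left(2 \right)},-38 \right)} = \left(-21546 - - \frac{206}{5}\right) + \frac{101}{16} = \left(-21546 + \frac{206}{5}\right) + \frac{101}{16} = - \frac{107524}{5} + \frac{101}{16} = - \frac{1719879}{80}$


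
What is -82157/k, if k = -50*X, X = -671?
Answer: -82157/33550 ≈ -2.4488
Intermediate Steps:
k = 33550 (k = -50*(-671) = 33550)
-82157/k = -82157/33550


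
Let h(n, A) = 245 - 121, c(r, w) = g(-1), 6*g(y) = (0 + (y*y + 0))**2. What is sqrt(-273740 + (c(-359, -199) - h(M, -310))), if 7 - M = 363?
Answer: I*sqrt(9859098)/6 ≈ 523.32*I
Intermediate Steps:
g(y) = y**4/6 (g(y) = (0 + (y*y + 0))**2/6 = (0 + (y**2 + 0))**2/6 = (0 + y**2)**2/6 = (y**2)**2/6 = y**4/6)
c(r, w) = 1/6 (c(r, w) = (1/6)*(-1)**4 = (1/6)*1 = 1/6)
M = -356 (M = 7 - 1*363 = 7 - 363 = -356)
h(n, A) = 124
sqrt(-273740 + (c(-359, -199) - h(M, -310))) = sqrt(-273740 + (1/6 - 1*124)) = sqrt(-273740 + (1/6 - 124)) = sqrt(-273740 - 743/6) = sqrt(-1643183/6) = I*sqrt(9859098)/6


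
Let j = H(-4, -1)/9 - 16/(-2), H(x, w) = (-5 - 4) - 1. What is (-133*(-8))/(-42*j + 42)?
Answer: -228/53 ≈ -4.3019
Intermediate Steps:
H(x, w) = -10 (H(x, w) = -9 - 1 = -10)
j = 62/9 (j = -10/9 - 16/(-2) = -10*1/9 - 16*(-1/2) = -10/9 + 8 = 62/9 ≈ 6.8889)
(-133*(-8))/(-42*j + 42) = (-133*(-8))/(-42*62/9 + 42) = 1064/(-868/3 + 42) = 1064/(-742/3) = 1064*(-3/742) = -228/53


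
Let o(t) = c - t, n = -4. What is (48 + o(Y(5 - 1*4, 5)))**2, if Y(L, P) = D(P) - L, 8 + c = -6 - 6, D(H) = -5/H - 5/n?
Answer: 13225/16 ≈ 826.56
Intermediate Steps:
D(H) = 5/4 - 5/H (D(H) = -5/H - 5/(-4) = -5/H - 5*(-1/4) = -5/H + 5/4 = 5/4 - 5/H)
c = -20 (c = -8 + (-6 - 6) = -8 - 12 = -20)
Y(L, P) = 5/4 - L - 5/P (Y(L, P) = (5/4 - 5/P) - L = 5/4 - L - 5/P)
o(t) = -20 - t
(48 + o(Y(5 - 1*4, 5)))**2 = (48 + (-20 - (5/4 - (5 - 1*4) - 5/5)))**2 = (48 + (-20 - (5/4 - (5 - 4) - 5*1/5)))**2 = (48 + (-20 - (5/4 - 1*1 - 1)))**2 = (48 + (-20 - (5/4 - 1 - 1)))**2 = (48 + (-20 - 1*(-3/4)))**2 = (48 + (-20 + 3/4))**2 = (48 - 77/4)**2 = (115/4)**2 = 13225/16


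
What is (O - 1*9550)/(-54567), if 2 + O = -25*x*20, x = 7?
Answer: 13052/54567 ≈ 0.23919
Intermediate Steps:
O = -3502 (O = -2 - 25*7*20 = -2 - 175*20 = -2 - 3500 = -3502)
(O - 1*9550)/(-54567) = (-3502 - 1*9550)/(-54567) = (-3502 - 9550)*(-1/54567) = -13052*(-1/54567) = 13052/54567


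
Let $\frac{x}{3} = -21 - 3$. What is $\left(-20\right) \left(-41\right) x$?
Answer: $-59040$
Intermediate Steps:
$x = -72$ ($x = 3 \left(-21 - 3\right) = 3 \left(-24\right) = -72$)
$\left(-20\right) \left(-41\right) x = \left(-20\right) \left(-41\right) \left(-72\right) = 820 \left(-72\right) = -59040$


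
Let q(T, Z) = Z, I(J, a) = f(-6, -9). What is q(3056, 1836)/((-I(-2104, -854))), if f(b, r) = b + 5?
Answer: 1836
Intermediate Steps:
f(b, r) = 5 + b
I(J, a) = -1 (I(J, a) = 5 - 6 = -1)
q(3056, 1836)/((-I(-2104, -854))) = 1836/((-1*(-1))) = 1836/1 = 1836*1 = 1836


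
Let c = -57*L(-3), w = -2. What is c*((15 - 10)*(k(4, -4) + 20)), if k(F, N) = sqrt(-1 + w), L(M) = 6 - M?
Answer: -51300 - 2565*I*sqrt(3) ≈ -51300.0 - 4442.7*I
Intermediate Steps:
k(F, N) = I*sqrt(3) (k(F, N) = sqrt(-1 - 2) = sqrt(-3) = I*sqrt(3))
c = -513 (c = -57*(6 - 1*(-3)) = -57*(6 + 3) = -57*9 = -513)
c*((15 - 10)*(k(4, -4) + 20)) = -513*(15 - 10)*(I*sqrt(3) + 20) = -2565*(20 + I*sqrt(3)) = -513*(100 + 5*I*sqrt(3)) = -51300 - 2565*I*sqrt(3)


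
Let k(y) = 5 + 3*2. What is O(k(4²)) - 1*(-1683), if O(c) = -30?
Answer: 1653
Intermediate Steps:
k(y) = 11 (k(y) = 5 + 6 = 11)
O(k(4²)) - 1*(-1683) = -30 - 1*(-1683) = -30 + 1683 = 1653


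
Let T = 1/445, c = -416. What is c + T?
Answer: -185119/445 ≈ -416.00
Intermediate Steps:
T = 1/445 ≈ 0.0022472
c + T = -416 + 1/445 = -185119/445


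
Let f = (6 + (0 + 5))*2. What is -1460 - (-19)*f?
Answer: -1042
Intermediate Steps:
f = 22 (f = (6 + 5)*2 = 11*2 = 22)
-1460 - (-19)*f = -1460 - (-19)*22 = -1460 - 1*(-418) = -1460 + 418 = -1042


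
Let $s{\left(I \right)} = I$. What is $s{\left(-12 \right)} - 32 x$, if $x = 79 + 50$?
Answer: $-4140$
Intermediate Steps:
$x = 129$
$s{\left(-12 \right)} - 32 x = -12 - 4128 = -4140$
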